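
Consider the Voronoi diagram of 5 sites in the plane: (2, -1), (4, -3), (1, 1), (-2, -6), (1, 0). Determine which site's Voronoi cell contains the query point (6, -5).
Nearest site = (4, -3)

The Voronoi cell of site s contains exactly those query points closer to s than to any other site. Compute squared distances from q = (6, -5) to each site:
  (4 − 6)² + (-3 − -5)² = 8
  (2 − 6)² + (-1 − -5)² = 32
  (1 − 6)² + (0 − -5)² = 50
  (1 − 6)² + (1 − -5)² = 61
  (-2 − 6)² + (-6 − -5)² = 65
Minimum is attained by (4, -3), so q lies in its Voronoi cell.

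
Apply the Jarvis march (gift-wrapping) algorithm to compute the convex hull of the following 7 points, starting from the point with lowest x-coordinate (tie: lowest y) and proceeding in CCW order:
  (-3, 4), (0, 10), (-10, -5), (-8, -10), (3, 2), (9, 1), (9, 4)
Hull (CCW) = [(-10, -5), (-8, -10), (9, 1), (9, 4), (0, 10)]

Jarvis march: at each step, from the current hull vertex p, select the next vertex q as the point such that every other point lies strictly to the left of (or on) the directed line p → q. (Equivalently: for every other point r, the cross product (q − p) × (r − p) ≥ 0.)
Starting point (lowest x, tie lowest y): (-10, -5). Wrap until returning to start. Resulting hull: (-10, -5), (-8, -10), (9, 1), (9, 4), (0, 10).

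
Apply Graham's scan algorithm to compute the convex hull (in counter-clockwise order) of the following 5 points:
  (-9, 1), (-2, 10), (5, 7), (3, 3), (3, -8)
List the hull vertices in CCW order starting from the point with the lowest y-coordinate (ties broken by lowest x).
Hull (CCW) = [(3, -8), (5, 7), (-2, 10), (-9, 1)]

Graham scan procedure:
  1. Find the pivot p₀ = point with lowest y (tie → lowest x): (3, -8).
  2. Sort the remaining points by polar angle around p₀.
  3. Walk through sorted points, maintaining a stack; pop the top while the last three entries make a non-left turn (cross product ≤ 0).
  4. Final stack is the convex hull in CCW order: (3, -8), (5, 7), (-2, 10), (-9, 1).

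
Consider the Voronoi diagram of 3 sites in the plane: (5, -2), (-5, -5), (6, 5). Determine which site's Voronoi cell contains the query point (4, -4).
Nearest site = (5, -2)

The Voronoi cell of site s contains exactly those query points closer to s than to any other site. Compute squared distances from q = (4, -4) to each site:
  (5 − 4)² + (-2 − -4)² = 5
  (-5 − 4)² + (-5 − -4)² = 82
  (6 − 4)² + (5 − -4)² = 85
Minimum is attained by (5, -2), so q lies in its Voronoi cell.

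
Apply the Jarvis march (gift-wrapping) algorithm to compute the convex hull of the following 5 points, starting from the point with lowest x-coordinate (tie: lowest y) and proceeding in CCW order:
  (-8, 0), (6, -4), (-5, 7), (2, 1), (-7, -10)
Hull (CCW) = [(-8, 0), (-7, -10), (6, -4), (2, 1), (-5, 7)]

Jarvis march: at each step, from the current hull vertex p, select the next vertex q as the point such that every other point lies strictly to the left of (or on) the directed line p → q. (Equivalently: for every other point r, the cross product (q − p) × (r − p) ≥ 0.)
Starting point (lowest x, tie lowest y): (-8, 0). Wrap until returning to start. Resulting hull: (-8, 0), (-7, -10), (6, -4), (2, 1), (-5, 7).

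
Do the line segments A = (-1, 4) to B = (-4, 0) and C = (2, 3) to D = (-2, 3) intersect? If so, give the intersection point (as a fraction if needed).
Yes; intersection at (-7/4, 3) (t = 1/4 on AB, s = 15/16 on CD)

Parametrize AB as A + t(B − A) = (-1 + -3 t, 4 + -4 t) and CD as C + s(D − C) = (2 + -4 s, 3 + 0 s). Solve the linear system for (t, s). Determinant = 16 ≠ 0, so a unique intersection of the containing lines exists. Solution: t = 1/4, s = 15/16 — both in [0, 1], so the segments cross. Intersection point: (-7/4, 3).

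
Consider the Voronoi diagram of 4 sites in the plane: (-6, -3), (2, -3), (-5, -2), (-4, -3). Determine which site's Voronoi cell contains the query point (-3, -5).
Nearest site = (-4, -3)

The Voronoi cell of site s contains exactly those query points closer to s than to any other site. Compute squared distances from q = (-3, -5) to each site:
  (-4 − -3)² + (-3 − -5)² = 5
  (-6 − -3)² + (-3 − -5)² = 13
  (-5 − -3)² + (-2 − -5)² = 13
  (2 − -3)² + (-3 − -5)² = 29
Minimum is attained by (-4, -3), so q lies in its Voronoi cell.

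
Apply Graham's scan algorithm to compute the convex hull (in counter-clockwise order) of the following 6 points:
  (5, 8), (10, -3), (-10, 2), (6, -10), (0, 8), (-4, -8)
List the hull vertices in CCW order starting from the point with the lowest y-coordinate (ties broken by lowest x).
Hull (CCW) = [(6, -10), (10, -3), (5, 8), (0, 8), (-10, 2), (-4, -8)]

Graham scan procedure:
  1. Find the pivot p₀ = point with lowest y (tie → lowest x): (6, -10).
  2. Sort the remaining points by polar angle around p₀.
  3. Walk through sorted points, maintaining a stack; pop the top while the last three entries make a non-left turn (cross product ≤ 0).
  4. Final stack is the convex hull in CCW order: (6, -10), (10, -3), (5, 8), (0, 8), (-10, 2), (-4, -8).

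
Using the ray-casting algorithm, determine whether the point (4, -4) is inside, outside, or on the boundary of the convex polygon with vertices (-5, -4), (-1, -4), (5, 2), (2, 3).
The point (4, -4) lies strictly outside the polygon

Cast a horizontal ray to the right from the query point and count how many polygon edges it crosses (each edge strictly once or zero times, handled with the usual half-open convention). 
Parity of crossings → even ⇒ outside.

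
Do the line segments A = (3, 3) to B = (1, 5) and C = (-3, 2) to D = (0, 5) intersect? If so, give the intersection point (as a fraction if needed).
No (intersection of containing lines falls outside at least one segment)

Parametrize and solve: t = 5/4, s = 7/6. At least one of these is outside [0, 1], so the segments do not intersect.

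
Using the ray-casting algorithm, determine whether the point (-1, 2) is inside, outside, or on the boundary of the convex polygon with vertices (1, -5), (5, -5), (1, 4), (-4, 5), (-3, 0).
The point (-1, 2) lies strictly inside the polygon

Cast a horizontal ray to the right from the query point and count how many polygon edges it crosses (each edge strictly once or zero times, handled with the usual half-open convention). 
Parity of crossings → odd ⇒ inside.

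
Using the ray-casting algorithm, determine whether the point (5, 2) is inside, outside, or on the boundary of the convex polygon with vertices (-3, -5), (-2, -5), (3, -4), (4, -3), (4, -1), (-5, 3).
The point (5, 2) lies strictly outside the polygon

Cast a horizontal ray to the right from the query point and count how many polygon edges it crosses (each edge strictly once or zero times, handled with the usual half-open convention). 
Parity of crossings → even ⇒ outside.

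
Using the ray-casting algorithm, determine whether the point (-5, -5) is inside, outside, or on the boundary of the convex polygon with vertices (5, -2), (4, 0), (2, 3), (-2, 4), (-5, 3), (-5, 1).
The point (-5, -5) lies strictly outside the polygon

Cast a horizontal ray to the right from the query point and count how many polygon edges it crosses (each edge strictly once or zero times, handled with the usual half-open convention). 
Parity of crossings → even ⇒ outside.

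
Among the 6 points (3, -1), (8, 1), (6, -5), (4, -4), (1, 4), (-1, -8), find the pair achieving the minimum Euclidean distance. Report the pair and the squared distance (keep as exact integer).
Pair = ((6, -5), (4, -4)); squared distance = 5

Compute all C(6, 2) = 15 pairwise squared distances (x_i − x_j)² + (y_i − y_j)². The minimum is 5, attained by the pair ((6, -5), (4, -4)).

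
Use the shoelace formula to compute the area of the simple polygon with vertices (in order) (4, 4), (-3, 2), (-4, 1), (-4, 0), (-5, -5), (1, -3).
Area = 85/2

Shoelace formula: Area = (1/2) |Σ_i (x_i · y_{i+1} − x_{i+1} · y_i)| (indices mod n). Compute each cross term:
  (4)(2) − (-3)(4) = 20
  (-3)(1) − (-4)(2) = 5
  (-4)(0) − (-4)(1) = 4
  (-4)(-5) − (-5)(0) = 20
  (-5)(-3) − (1)(-5) = 20
  (1)(4) − (4)(-3) = 16
Sum = 85, so (signed) Area = 85/2 = 85/2, |Area| = 85/2.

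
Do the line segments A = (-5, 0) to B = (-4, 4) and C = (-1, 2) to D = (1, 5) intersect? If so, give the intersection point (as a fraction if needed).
No (intersection of containing lines falls outside at least one segment)

Parametrize and solve: t = -8/5, s = -14/5. At least one of these is outside [0, 1], so the segments do not intersect.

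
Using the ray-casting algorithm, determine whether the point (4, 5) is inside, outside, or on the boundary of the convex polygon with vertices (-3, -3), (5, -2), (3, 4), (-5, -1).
The point (4, 5) lies strictly outside the polygon

Cast a horizontal ray to the right from the query point and count how many polygon edges it crosses (each edge strictly once or zero times, handled with the usual half-open convention). 
Parity of crossings → even ⇒ outside.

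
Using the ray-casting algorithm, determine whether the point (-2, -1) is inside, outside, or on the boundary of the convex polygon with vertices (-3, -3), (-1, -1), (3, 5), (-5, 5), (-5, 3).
The point (-2, -1) lies strictly inside the polygon

Cast a horizontal ray to the right from the query point and count how many polygon edges it crosses (each edge strictly once or zero times, handled with the usual half-open convention). 
Parity of crossings → odd ⇒ inside.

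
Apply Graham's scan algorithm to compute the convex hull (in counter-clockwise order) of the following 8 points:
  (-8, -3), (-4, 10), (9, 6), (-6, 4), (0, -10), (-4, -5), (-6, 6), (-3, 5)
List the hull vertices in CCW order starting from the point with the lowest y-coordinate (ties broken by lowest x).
Hull (CCW) = [(0, -10), (9, 6), (-4, 10), (-6, 6), (-8, -3)]

Graham scan procedure:
  1. Find the pivot p₀ = point with lowest y (tie → lowest x): (0, -10).
  2. Sort the remaining points by polar angle around p₀.
  3. Walk through sorted points, maintaining a stack; pop the top while the last three entries make a non-left turn (cross product ≤ 0).
  4. Final stack is the convex hull in CCW order: (0, -10), (9, 6), (-4, 10), (-6, 6), (-8, -3).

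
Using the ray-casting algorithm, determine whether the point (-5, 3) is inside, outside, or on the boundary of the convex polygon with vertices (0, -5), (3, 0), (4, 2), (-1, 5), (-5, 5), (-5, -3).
The point (-5, 3) lies on the polygon boundary

Boundary check: the query satisfies the collinearity and bounding-box conditions for some polygon edge, so it lies exactly on the boundary.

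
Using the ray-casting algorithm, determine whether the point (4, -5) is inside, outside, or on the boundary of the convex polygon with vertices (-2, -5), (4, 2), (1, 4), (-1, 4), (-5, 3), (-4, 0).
The point (4, -5) lies strictly outside the polygon

Cast a horizontal ray to the right from the query point and count how many polygon edges it crosses (each edge strictly once or zero times, handled with the usual half-open convention). 
Parity of crossings → even ⇒ outside.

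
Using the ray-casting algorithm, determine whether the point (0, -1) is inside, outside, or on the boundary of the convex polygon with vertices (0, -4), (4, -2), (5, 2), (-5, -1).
The point (0, -1) lies strictly inside the polygon

Cast a horizontal ray to the right from the query point and count how many polygon edges it crosses (each edge strictly once or zero times, handled with the usual half-open convention). 
Parity of crossings → odd ⇒ inside.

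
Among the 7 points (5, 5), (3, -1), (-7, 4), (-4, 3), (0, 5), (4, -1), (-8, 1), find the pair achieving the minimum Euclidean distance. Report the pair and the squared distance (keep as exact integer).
Pair = ((3, -1), (4, -1)); squared distance = 1

Compute all C(7, 2) = 21 pairwise squared distances (x_i − x_j)² + (y_i − y_j)². The minimum is 1, attained by the pair ((3, -1), (4, -1)).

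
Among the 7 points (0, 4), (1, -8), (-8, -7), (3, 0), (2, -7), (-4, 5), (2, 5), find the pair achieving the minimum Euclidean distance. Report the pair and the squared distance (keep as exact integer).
Pair = ((1, -8), (2, -7)); squared distance = 2

Compute all C(7, 2) = 21 pairwise squared distances (x_i − x_j)² + (y_i − y_j)². The minimum is 2, attained by the pair ((1, -8), (2, -7)).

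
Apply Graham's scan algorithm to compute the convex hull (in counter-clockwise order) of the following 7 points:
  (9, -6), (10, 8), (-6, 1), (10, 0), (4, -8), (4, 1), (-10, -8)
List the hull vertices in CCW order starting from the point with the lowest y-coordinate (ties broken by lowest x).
Hull (CCW) = [(-10, -8), (4, -8), (9, -6), (10, 0), (10, 8), (-6, 1)]

Graham scan procedure:
  1. Find the pivot p₀ = point with lowest y (tie → lowest x): (-10, -8).
  2. Sort the remaining points by polar angle around p₀.
  3. Walk through sorted points, maintaining a stack; pop the top while the last three entries make a non-left turn (cross product ≤ 0).
  4. Final stack is the convex hull in CCW order: (-10, -8), (4, -8), (9, -6), (10, 0), (10, 8), (-6, 1).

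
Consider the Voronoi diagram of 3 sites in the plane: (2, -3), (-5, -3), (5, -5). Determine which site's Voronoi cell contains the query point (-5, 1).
Nearest site = (-5, -3)

The Voronoi cell of site s contains exactly those query points closer to s than to any other site. Compute squared distances from q = (-5, 1) to each site:
  (-5 − -5)² + (-3 − 1)² = 16
  (2 − -5)² + (-3 − 1)² = 65
  (5 − -5)² + (-5 − 1)² = 136
Minimum is attained by (-5, -3), so q lies in its Voronoi cell.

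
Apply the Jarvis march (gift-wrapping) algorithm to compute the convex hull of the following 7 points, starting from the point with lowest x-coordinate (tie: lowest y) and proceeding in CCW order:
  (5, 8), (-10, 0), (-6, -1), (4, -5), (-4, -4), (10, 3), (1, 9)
Hull (CCW) = [(-10, 0), (-4, -4), (4, -5), (10, 3), (5, 8), (1, 9)]

Jarvis march: at each step, from the current hull vertex p, select the next vertex q as the point such that every other point lies strictly to the left of (or on) the directed line p → q. (Equivalently: for every other point r, the cross product (q − p) × (r − p) ≥ 0.)
Starting point (lowest x, tie lowest y): (-10, 0). Wrap until returning to start. Resulting hull: (-10, 0), (-4, -4), (4, -5), (10, 3), (5, 8), (1, 9).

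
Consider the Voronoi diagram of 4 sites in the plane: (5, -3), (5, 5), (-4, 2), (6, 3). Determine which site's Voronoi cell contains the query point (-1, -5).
Nearest site = (5, -3)

The Voronoi cell of site s contains exactly those query points closer to s than to any other site. Compute squared distances from q = (-1, -5) to each site:
  (5 − -1)² + (-3 − -5)² = 40
  (-4 − -1)² + (2 − -5)² = 58
  (6 − -1)² + (3 − -5)² = 113
  (5 − -1)² + (5 − -5)² = 136
Minimum is attained by (5, -3), so q lies in its Voronoi cell.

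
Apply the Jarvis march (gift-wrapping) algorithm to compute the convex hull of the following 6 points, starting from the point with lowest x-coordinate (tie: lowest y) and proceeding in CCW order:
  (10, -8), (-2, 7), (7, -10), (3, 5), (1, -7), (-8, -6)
Hull (CCW) = [(-8, -6), (7, -10), (10, -8), (3, 5), (-2, 7)]

Jarvis march: at each step, from the current hull vertex p, select the next vertex q as the point such that every other point lies strictly to the left of (or on) the directed line p → q. (Equivalently: for every other point r, the cross product (q − p) × (r − p) ≥ 0.)
Starting point (lowest x, tie lowest y): (-8, -6). Wrap until returning to start. Resulting hull: (-8, -6), (7, -10), (10, -8), (3, 5), (-2, 7).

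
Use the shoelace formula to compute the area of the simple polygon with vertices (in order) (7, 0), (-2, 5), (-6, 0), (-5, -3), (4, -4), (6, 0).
Area = 139/2

Shoelace formula: Area = (1/2) |Σ_i (x_i · y_{i+1} − x_{i+1} · y_i)| (indices mod n). Compute each cross term:
  (7)(5) − (-2)(0) = 35
  (-2)(0) − (-6)(5) = 30
  (-6)(-3) − (-5)(0) = 18
  (-5)(-4) − (4)(-3) = 32
  (4)(0) − (6)(-4) = 24
  (6)(0) − (7)(0) = 0
Sum = 139, so (signed) Area = 139/2 = 139/2, |Area| = 139/2.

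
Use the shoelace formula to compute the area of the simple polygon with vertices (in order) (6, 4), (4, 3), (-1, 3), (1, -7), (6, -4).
Area = 107/2

Shoelace formula: Area = (1/2) |Σ_i (x_i · y_{i+1} − x_{i+1} · y_i)| (indices mod n). Compute each cross term:
  (6)(3) − (4)(4) = 2
  (4)(3) − (-1)(3) = 15
  (-1)(-7) − (1)(3) = 4
  (1)(-4) − (6)(-7) = 38
  (6)(4) − (6)(-4) = 48
Sum = 107, so (signed) Area = 107/2 = 107/2, |Area| = 107/2.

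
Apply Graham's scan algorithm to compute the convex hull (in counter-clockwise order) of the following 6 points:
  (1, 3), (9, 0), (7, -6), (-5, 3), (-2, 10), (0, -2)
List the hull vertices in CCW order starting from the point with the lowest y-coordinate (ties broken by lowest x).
Hull (CCW) = [(7, -6), (9, 0), (-2, 10), (-5, 3), (0, -2)]

Graham scan procedure:
  1. Find the pivot p₀ = point with lowest y (tie → lowest x): (7, -6).
  2. Sort the remaining points by polar angle around p₀.
  3. Walk through sorted points, maintaining a stack; pop the top while the last three entries make a non-left turn (cross product ≤ 0).
  4. Final stack is the convex hull in CCW order: (7, -6), (9, 0), (-2, 10), (-5, 3), (0, -2).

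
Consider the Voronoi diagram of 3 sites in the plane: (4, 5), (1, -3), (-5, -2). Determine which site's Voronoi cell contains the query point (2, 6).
Nearest site = (4, 5)

The Voronoi cell of site s contains exactly those query points closer to s than to any other site. Compute squared distances from q = (2, 6) to each site:
  (4 − 2)² + (5 − 6)² = 5
  (1 − 2)² + (-3 − 6)² = 82
  (-5 − 2)² + (-2 − 6)² = 113
Minimum is attained by (4, 5), so q lies in its Voronoi cell.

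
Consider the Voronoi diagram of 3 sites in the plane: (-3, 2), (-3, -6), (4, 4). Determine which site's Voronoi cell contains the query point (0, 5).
Nearest site = (4, 4)

The Voronoi cell of site s contains exactly those query points closer to s than to any other site. Compute squared distances from q = (0, 5) to each site:
  (4 − 0)² + (4 − 5)² = 17
  (-3 − 0)² + (2 − 5)² = 18
  (-3 − 0)² + (-6 − 5)² = 130
Minimum is attained by (4, 4), so q lies in its Voronoi cell.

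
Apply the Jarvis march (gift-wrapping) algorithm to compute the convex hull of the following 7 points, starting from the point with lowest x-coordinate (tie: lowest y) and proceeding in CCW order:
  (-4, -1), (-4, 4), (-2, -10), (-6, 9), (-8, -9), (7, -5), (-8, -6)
Hull (CCW) = [(-8, -9), (-2, -10), (7, -5), (-6, 9), (-8, -6)]

Jarvis march: at each step, from the current hull vertex p, select the next vertex q as the point such that every other point lies strictly to the left of (or on) the directed line p → q. (Equivalently: for every other point r, the cross product (q − p) × (r − p) ≥ 0.)
Starting point (lowest x, tie lowest y): (-8, -9). Wrap until returning to start. Resulting hull: (-8, -9), (-2, -10), (7, -5), (-6, 9), (-8, -6).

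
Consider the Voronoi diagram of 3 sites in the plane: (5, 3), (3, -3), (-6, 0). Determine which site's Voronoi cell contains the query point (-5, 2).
Nearest site = (-6, 0)

The Voronoi cell of site s contains exactly those query points closer to s than to any other site. Compute squared distances from q = (-5, 2) to each site:
  (-6 − -5)² + (0 − 2)² = 5
  (3 − -5)² + (-3 − 2)² = 89
  (5 − -5)² + (3 − 2)² = 101
Minimum is attained by (-6, 0), so q lies in its Voronoi cell.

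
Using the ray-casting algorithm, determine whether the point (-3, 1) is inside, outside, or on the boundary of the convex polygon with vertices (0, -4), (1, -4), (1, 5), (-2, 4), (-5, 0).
The point (-3, 1) lies strictly inside the polygon

Cast a horizontal ray to the right from the query point and count how many polygon edges it crosses (each edge strictly once or zero times, handled with the usual half-open convention). 
Parity of crossings → odd ⇒ inside.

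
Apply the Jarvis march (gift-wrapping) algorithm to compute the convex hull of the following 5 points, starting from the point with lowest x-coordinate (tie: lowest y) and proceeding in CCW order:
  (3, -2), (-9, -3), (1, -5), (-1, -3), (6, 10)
Hull (CCW) = [(-9, -3), (1, -5), (3, -2), (6, 10)]

Jarvis march: at each step, from the current hull vertex p, select the next vertex q as the point such that every other point lies strictly to the left of (or on) the directed line p → q. (Equivalently: for every other point r, the cross product (q − p) × (r − p) ≥ 0.)
Starting point (lowest x, tie lowest y): (-9, -3). Wrap until returning to start. Resulting hull: (-9, -3), (1, -5), (3, -2), (6, 10).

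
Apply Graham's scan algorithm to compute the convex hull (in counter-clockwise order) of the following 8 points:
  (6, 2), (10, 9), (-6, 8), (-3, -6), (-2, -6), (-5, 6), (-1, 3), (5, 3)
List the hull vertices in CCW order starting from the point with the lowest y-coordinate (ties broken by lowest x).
Hull (CCW) = [(-3, -6), (-2, -6), (6, 2), (10, 9), (-6, 8)]

Graham scan procedure:
  1. Find the pivot p₀ = point with lowest y (tie → lowest x): (-3, -6).
  2. Sort the remaining points by polar angle around p₀.
  3. Walk through sorted points, maintaining a stack; pop the top while the last three entries make a non-left turn (cross product ≤ 0).
  4. Final stack is the convex hull in CCW order: (-3, -6), (-2, -6), (6, 2), (10, 9), (-6, 8).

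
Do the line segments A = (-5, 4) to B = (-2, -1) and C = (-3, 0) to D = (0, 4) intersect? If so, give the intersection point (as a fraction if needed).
Yes; intersection at (-25/9, 8/27) (t = 20/27 on AB, s = 2/27 on CD)

Parametrize AB as A + t(B − A) = (-5 + 3 t, 4 + -5 t) and CD as C + s(D − C) = (-3 + 3 s, 0 + 4 s). Solve the linear system for (t, s). Determinant = -27 ≠ 0, so a unique intersection of the containing lines exists. Solution: t = 20/27, s = 2/27 — both in [0, 1], so the segments cross. Intersection point: (-25/9, 8/27).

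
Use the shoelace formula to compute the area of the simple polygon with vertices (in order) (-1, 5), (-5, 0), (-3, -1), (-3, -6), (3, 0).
Area = 39

Shoelace formula: Area = (1/2) |Σ_i (x_i · y_{i+1} − x_{i+1} · y_i)| (indices mod n). Compute each cross term:
  (-1)(0) − (-5)(5) = 25
  (-5)(-1) − (-3)(0) = 5
  (-3)(-6) − (-3)(-1) = 15
  (-3)(0) − (3)(-6) = 18
  (3)(5) − (-1)(0) = 15
Sum = 78, so (signed) Area = 78/2 = 39, |Area| = 39.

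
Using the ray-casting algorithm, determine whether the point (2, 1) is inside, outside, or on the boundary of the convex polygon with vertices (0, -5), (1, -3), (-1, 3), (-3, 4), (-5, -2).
The point (2, 1) lies strictly outside the polygon

Cast a horizontal ray to the right from the query point and count how many polygon edges it crosses (each edge strictly once or zero times, handled with the usual half-open convention). 
Parity of crossings → even ⇒ outside.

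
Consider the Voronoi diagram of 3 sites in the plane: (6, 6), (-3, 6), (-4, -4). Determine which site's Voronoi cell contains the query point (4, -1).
Nearest site = (6, 6)

The Voronoi cell of site s contains exactly those query points closer to s than to any other site. Compute squared distances from q = (4, -1) to each site:
  (6 − 4)² + (6 − -1)² = 53
  (-4 − 4)² + (-4 − -1)² = 73
  (-3 − 4)² + (6 − -1)² = 98
Minimum is attained by (6, 6), so q lies in its Voronoi cell.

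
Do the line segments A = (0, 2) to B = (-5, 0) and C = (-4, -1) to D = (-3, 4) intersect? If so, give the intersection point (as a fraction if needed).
Yes; intersection at (-85/23, 12/23) (t = 17/23 on AB, s = 7/23 on CD)

Parametrize AB as A + t(B − A) = (0 + -5 t, 2 + -2 t) and CD as C + s(D − C) = (-4 + 1 s, -1 + 5 s). Solve the linear system for (t, s). Determinant = 23 ≠ 0, so a unique intersection of the containing lines exists. Solution: t = 17/23, s = 7/23 — both in [0, 1], so the segments cross. Intersection point: (-85/23, 12/23).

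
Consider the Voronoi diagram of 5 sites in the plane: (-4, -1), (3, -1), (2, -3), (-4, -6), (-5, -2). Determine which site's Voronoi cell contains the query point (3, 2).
Nearest site = (3, -1)

The Voronoi cell of site s contains exactly those query points closer to s than to any other site. Compute squared distances from q = (3, 2) to each site:
  (3 − 3)² + (-1 − 2)² = 9
  (2 − 3)² + (-3 − 2)² = 26
  (-4 − 3)² + (-1 − 2)² = 58
  (-5 − 3)² + (-2 − 2)² = 80
  (-4 − 3)² + (-6 − 2)² = 113
Minimum is attained by (3, -1), so q lies in its Voronoi cell.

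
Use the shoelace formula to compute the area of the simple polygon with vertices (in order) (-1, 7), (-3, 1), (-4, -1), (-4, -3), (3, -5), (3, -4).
Area = 42

Shoelace formula: Area = (1/2) |Σ_i (x_i · y_{i+1} − x_{i+1} · y_i)| (indices mod n). Compute each cross term:
  (-1)(1) − (-3)(7) = 20
  (-3)(-1) − (-4)(1) = 7
  (-4)(-3) − (-4)(-1) = 8
  (-4)(-5) − (3)(-3) = 29
  (3)(-4) − (3)(-5) = 3
  (3)(7) − (-1)(-4) = 17
Sum = 84, so (signed) Area = 84/2 = 42, |Area| = 42.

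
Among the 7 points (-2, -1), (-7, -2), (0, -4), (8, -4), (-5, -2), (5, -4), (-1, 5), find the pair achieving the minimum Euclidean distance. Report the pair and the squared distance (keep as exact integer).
Pair = ((-7, -2), (-5, -2)); squared distance = 4

Compute all C(7, 2) = 21 pairwise squared distances (x_i − x_j)² + (y_i − y_j)². The minimum is 4, attained by the pair ((-7, -2), (-5, -2)).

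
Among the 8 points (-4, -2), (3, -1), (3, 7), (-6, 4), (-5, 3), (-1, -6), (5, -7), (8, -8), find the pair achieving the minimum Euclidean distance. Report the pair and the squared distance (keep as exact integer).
Pair = ((-6, 4), (-5, 3)); squared distance = 2

Compute all C(8, 2) = 28 pairwise squared distances (x_i − x_j)² + (y_i − y_j)². The minimum is 2, attained by the pair ((-6, 4), (-5, 3)).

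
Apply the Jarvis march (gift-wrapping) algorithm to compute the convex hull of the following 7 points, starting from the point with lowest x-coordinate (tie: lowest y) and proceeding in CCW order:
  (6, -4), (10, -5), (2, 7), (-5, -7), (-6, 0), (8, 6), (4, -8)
Hull (CCW) = [(-6, 0), (-5, -7), (4, -8), (10, -5), (8, 6), (2, 7)]

Jarvis march: at each step, from the current hull vertex p, select the next vertex q as the point such that every other point lies strictly to the left of (or on) the directed line p → q. (Equivalently: for every other point r, the cross product (q − p) × (r − p) ≥ 0.)
Starting point (lowest x, tie lowest y): (-6, 0). Wrap until returning to start. Resulting hull: (-6, 0), (-5, -7), (4, -8), (10, -5), (8, 6), (2, 7).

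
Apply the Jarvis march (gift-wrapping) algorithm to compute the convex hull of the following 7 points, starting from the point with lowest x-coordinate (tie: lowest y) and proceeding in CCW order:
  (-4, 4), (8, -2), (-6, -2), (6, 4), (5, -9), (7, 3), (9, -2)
Hull (CCW) = [(-6, -2), (5, -9), (9, -2), (7, 3), (6, 4), (-4, 4)]

Jarvis march: at each step, from the current hull vertex p, select the next vertex q as the point such that every other point lies strictly to the left of (or on) the directed line p → q. (Equivalently: for every other point r, the cross product (q − p) × (r − p) ≥ 0.)
Starting point (lowest x, tie lowest y): (-6, -2). Wrap until returning to start. Resulting hull: (-6, -2), (5, -9), (9, -2), (7, 3), (6, 4), (-4, 4).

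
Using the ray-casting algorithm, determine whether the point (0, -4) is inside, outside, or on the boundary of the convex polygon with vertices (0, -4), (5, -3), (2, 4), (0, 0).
The point (0, -4) lies on the polygon boundary

Boundary check: the query satisfies the collinearity and bounding-box conditions for some polygon edge, so it lies exactly on the boundary.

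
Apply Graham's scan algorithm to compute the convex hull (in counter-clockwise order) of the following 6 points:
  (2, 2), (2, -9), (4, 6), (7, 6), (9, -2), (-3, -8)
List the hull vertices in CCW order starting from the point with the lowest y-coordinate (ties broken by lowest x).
Hull (CCW) = [(2, -9), (9, -2), (7, 6), (4, 6), (-3, -8)]

Graham scan procedure:
  1. Find the pivot p₀ = point with lowest y (tie → lowest x): (2, -9).
  2. Sort the remaining points by polar angle around p₀.
  3. Walk through sorted points, maintaining a stack; pop the top while the last three entries make a non-left turn (cross product ≤ 0).
  4. Final stack is the convex hull in CCW order: (2, -9), (9, -2), (7, 6), (4, 6), (-3, -8).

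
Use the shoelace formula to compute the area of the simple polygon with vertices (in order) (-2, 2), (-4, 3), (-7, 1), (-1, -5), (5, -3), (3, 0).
Area = 49

Shoelace formula: Area = (1/2) |Σ_i (x_i · y_{i+1} − x_{i+1} · y_i)| (indices mod n). Compute each cross term:
  (-2)(3) − (-4)(2) = 2
  (-4)(1) − (-7)(3) = 17
  (-7)(-5) − (-1)(1) = 36
  (-1)(-3) − (5)(-5) = 28
  (5)(0) − (3)(-3) = 9
  (3)(2) − (-2)(0) = 6
Sum = 98, so (signed) Area = 98/2 = 49, |Area| = 49.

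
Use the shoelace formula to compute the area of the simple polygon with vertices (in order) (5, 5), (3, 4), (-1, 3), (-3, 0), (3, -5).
Area = 41

Shoelace formula: Area = (1/2) |Σ_i (x_i · y_{i+1} − x_{i+1} · y_i)| (indices mod n). Compute each cross term:
  (5)(4) − (3)(5) = 5
  (3)(3) − (-1)(4) = 13
  (-1)(0) − (-3)(3) = 9
  (-3)(-5) − (3)(0) = 15
  (3)(5) − (5)(-5) = 40
Sum = 82, so (signed) Area = 82/2 = 41, |Area| = 41.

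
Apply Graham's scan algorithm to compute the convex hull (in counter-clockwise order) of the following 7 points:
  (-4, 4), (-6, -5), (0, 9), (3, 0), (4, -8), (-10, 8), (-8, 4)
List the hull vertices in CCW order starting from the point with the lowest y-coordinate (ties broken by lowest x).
Hull (CCW) = [(4, -8), (3, 0), (0, 9), (-10, 8), (-6, -5)]

Graham scan procedure:
  1. Find the pivot p₀ = point with lowest y (tie → lowest x): (4, -8).
  2. Sort the remaining points by polar angle around p₀.
  3. Walk through sorted points, maintaining a stack; pop the top while the last three entries make a non-left turn (cross product ≤ 0).
  4. Final stack is the convex hull in CCW order: (4, -8), (3, 0), (0, 9), (-10, 8), (-6, -5).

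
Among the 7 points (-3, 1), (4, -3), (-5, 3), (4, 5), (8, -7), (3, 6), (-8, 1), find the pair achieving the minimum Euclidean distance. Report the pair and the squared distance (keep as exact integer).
Pair = ((4, 5), (3, 6)); squared distance = 2

Compute all C(7, 2) = 21 pairwise squared distances (x_i − x_j)² + (y_i − y_j)². The minimum is 2, attained by the pair ((4, 5), (3, 6)).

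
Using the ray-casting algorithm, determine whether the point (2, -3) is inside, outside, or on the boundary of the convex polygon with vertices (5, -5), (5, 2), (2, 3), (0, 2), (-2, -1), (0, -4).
The point (2, -3) lies strictly inside the polygon

Cast a horizontal ray to the right from the query point and count how many polygon edges it crosses (each edge strictly once or zero times, handled with the usual half-open convention). 
Parity of crossings → odd ⇒ inside.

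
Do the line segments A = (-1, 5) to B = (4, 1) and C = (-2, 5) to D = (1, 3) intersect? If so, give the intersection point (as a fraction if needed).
No (intersection of containing lines falls outside at least one segment)

Parametrize and solve: t = 1, s = 2. At least one of these is outside [0, 1], so the segments do not intersect.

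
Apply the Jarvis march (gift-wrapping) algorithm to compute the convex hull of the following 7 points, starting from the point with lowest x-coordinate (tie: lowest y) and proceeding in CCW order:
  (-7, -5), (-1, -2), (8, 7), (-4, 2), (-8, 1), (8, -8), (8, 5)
Hull (CCW) = [(-8, 1), (-7, -5), (8, -8), (8, 7)]

Jarvis march: at each step, from the current hull vertex p, select the next vertex q as the point such that every other point lies strictly to the left of (or on) the directed line p → q. (Equivalently: for every other point r, the cross product (q − p) × (r − p) ≥ 0.)
Starting point (lowest x, tie lowest y): (-8, 1). Wrap until returning to start. Resulting hull: (-8, 1), (-7, -5), (8, -8), (8, 7).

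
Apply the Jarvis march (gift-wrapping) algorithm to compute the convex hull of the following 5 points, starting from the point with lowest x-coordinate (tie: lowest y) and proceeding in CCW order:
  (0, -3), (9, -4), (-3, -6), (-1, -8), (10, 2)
Hull (CCW) = [(-3, -6), (-1, -8), (9, -4), (10, 2), (0, -3)]

Jarvis march: at each step, from the current hull vertex p, select the next vertex q as the point such that every other point lies strictly to the left of (or on) the directed line p → q. (Equivalently: for every other point r, the cross product (q − p) × (r − p) ≥ 0.)
Starting point (lowest x, tie lowest y): (-3, -6). Wrap until returning to start. Resulting hull: (-3, -6), (-1, -8), (9, -4), (10, 2), (0, -3).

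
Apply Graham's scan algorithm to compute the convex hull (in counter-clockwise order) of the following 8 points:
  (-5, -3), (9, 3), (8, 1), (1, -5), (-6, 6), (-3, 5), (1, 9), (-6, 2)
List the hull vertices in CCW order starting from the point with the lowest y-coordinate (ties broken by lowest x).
Hull (CCW) = [(1, -5), (8, 1), (9, 3), (1, 9), (-6, 6), (-6, 2), (-5, -3)]

Graham scan procedure:
  1. Find the pivot p₀ = point with lowest y (tie → lowest x): (1, -5).
  2. Sort the remaining points by polar angle around p₀.
  3. Walk through sorted points, maintaining a stack; pop the top while the last three entries make a non-left turn (cross product ≤ 0).
  4. Final stack is the convex hull in CCW order: (1, -5), (8, 1), (9, 3), (1, 9), (-6, 6), (-6, 2), (-5, -3).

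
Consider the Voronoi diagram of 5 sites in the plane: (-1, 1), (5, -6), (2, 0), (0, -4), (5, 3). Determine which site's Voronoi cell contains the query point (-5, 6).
Nearest site = (-1, 1)

The Voronoi cell of site s contains exactly those query points closer to s than to any other site. Compute squared distances from q = (-5, 6) to each site:
  (-1 − -5)² + (1 − 6)² = 41
  (2 − -5)² + (0 − 6)² = 85
  (5 − -5)² + (3 − 6)² = 109
  (0 − -5)² + (-4 − 6)² = 125
  (5 − -5)² + (-6 − 6)² = 244
Minimum is attained by (-1, 1), so q lies in its Voronoi cell.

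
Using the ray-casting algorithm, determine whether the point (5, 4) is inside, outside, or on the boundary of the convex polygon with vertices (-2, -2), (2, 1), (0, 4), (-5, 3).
The point (5, 4) lies strictly outside the polygon

Cast a horizontal ray to the right from the query point and count how many polygon edges it crosses (each edge strictly once or zero times, handled with the usual half-open convention). 
Parity of crossings → even ⇒ outside.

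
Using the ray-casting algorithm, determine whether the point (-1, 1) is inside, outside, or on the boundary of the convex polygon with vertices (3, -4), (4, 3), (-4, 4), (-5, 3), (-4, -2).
The point (-1, 1) lies strictly inside the polygon

Cast a horizontal ray to the right from the query point and count how many polygon edges it crosses (each edge strictly once or zero times, handled with the usual half-open convention). 
Parity of crossings → odd ⇒ inside.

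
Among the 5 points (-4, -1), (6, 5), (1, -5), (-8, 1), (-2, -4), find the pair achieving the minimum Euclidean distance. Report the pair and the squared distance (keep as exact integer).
Pair = ((1, -5), (-2, -4)); squared distance = 10

Compute all C(5, 2) = 10 pairwise squared distances (x_i − x_j)² + (y_i − y_j)². The minimum is 10, attained by the pair ((1, -5), (-2, -4)).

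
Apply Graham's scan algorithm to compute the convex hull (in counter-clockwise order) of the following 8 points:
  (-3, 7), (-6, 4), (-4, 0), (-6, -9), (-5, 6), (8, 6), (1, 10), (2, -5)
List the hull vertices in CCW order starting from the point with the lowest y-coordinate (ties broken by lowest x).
Hull (CCW) = [(-6, -9), (2, -5), (8, 6), (1, 10), (-5, 6), (-6, 4)]

Graham scan procedure:
  1. Find the pivot p₀ = point with lowest y (tie → lowest x): (-6, -9).
  2. Sort the remaining points by polar angle around p₀.
  3. Walk through sorted points, maintaining a stack; pop the top while the last three entries make a non-left turn (cross product ≤ 0).
  4. Final stack is the convex hull in CCW order: (-6, -9), (2, -5), (8, 6), (1, 10), (-5, 6), (-6, 4).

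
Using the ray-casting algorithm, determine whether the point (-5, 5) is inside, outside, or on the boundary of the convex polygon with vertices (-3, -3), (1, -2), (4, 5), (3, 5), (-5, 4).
The point (-5, 5) lies strictly outside the polygon

Cast a horizontal ray to the right from the query point and count how many polygon edges it crosses (each edge strictly once or zero times, handled with the usual half-open convention). 
Parity of crossings → even ⇒ outside.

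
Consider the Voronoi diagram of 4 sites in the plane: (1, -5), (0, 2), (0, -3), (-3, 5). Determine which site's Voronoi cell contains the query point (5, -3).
Nearest site = (1, -5)

The Voronoi cell of site s contains exactly those query points closer to s than to any other site. Compute squared distances from q = (5, -3) to each site:
  (1 − 5)² + (-5 − -3)² = 20
  (0 − 5)² + (-3 − -3)² = 25
  (0 − 5)² + (2 − -3)² = 50
  (-3 − 5)² + (5 − -3)² = 128
Minimum is attained by (1, -5), so q lies in its Voronoi cell.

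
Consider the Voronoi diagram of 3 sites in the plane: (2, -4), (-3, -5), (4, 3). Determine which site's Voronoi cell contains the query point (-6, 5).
Nearest site = (4, 3)

The Voronoi cell of site s contains exactly those query points closer to s than to any other site. Compute squared distances from q = (-6, 5) to each site:
  (4 − -6)² + (3 − 5)² = 104
  (-3 − -6)² + (-5 − 5)² = 109
  (2 − -6)² + (-4 − 5)² = 145
Minimum is attained by (4, 3), so q lies in its Voronoi cell.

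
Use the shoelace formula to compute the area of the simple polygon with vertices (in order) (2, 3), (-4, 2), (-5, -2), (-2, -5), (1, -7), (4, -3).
Area = 117/2

Shoelace formula: Area = (1/2) |Σ_i (x_i · y_{i+1} − x_{i+1} · y_i)| (indices mod n). Compute each cross term:
  (2)(2) − (-4)(3) = 16
  (-4)(-2) − (-5)(2) = 18
  (-5)(-5) − (-2)(-2) = 21
  (-2)(-7) − (1)(-5) = 19
  (1)(-3) − (4)(-7) = 25
  (4)(3) − (2)(-3) = 18
Sum = 117, so (signed) Area = 117/2 = 117/2, |Area| = 117/2.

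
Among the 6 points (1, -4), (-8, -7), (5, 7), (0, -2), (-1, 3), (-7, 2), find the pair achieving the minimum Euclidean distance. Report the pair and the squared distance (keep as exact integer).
Pair = ((1, -4), (0, -2)); squared distance = 5

Compute all C(6, 2) = 15 pairwise squared distances (x_i − x_j)² + (y_i − y_j)². The minimum is 5, attained by the pair ((1, -4), (0, -2)).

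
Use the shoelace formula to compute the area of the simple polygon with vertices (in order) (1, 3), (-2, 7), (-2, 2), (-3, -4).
Area = 16

Shoelace formula: Area = (1/2) |Σ_i (x_i · y_{i+1} − x_{i+1} · y_i)| (indices mod n). Compute each cross term:
  (1)(7) − (-2)(3) = 13
  (-2)(2) − (-2)(7) = 10
  (-2)(-4) − (-3)(2) = 14
  (-3)(3) − (1)(-4) = -5
Sum = 32, so (signed) Area = 32/2 = 16, |Area| = 16.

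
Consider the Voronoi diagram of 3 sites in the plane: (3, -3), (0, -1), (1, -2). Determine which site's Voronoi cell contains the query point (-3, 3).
Nearest site = (0, -1)

The Voronoi cell of site s contains exactly those query points closer to s than to any other site. Compute squared distances from q = (-3, 3) to each site:
  (0 − -3)² + (-1 − 3)² = 25
  (1 − -3)² + (-2 − 3)² = 41
  (3 − -3)² + (-3 − 3)² = 72
Minimum is attained by (0, -1), so q lies in its Voronoi cell.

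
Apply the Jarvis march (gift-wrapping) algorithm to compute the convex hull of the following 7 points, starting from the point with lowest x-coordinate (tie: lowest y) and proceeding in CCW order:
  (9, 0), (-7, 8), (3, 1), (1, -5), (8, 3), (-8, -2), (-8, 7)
Hull (CCW) = [(-8, -2), (1, -5), (9, 0), (8, 3), (-7, 8), (-8, 7)]

Jarvis march: at each step, from the current hull vertex p, select the next vertex q as the point such that every other point lies strictly to the left of (or on) the directed line p → q. (Equivalently: for every other point r, the cross product (q − p) × (r − p) ≥ 0.)
Starting point (lowest x, tie lowest y): (-8, -2). Wrap until returning to start. Resulting hull: (-8, -2), (1, -5), (9, 0), (8, 3), (-7, 8), (-8, 7).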